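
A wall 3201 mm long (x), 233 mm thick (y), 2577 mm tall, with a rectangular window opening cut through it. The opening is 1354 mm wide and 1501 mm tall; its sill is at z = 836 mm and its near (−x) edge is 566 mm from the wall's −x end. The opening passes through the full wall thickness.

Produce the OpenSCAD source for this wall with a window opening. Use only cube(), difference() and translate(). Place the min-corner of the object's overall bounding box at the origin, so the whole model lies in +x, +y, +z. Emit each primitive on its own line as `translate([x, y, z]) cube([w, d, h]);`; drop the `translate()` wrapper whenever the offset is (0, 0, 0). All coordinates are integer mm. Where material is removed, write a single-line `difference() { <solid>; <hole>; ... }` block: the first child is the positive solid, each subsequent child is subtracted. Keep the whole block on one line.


difference() { cube([3201, 233, 2577]); translate([566, 0, 836]) cube([1354, 233, 1501]); }


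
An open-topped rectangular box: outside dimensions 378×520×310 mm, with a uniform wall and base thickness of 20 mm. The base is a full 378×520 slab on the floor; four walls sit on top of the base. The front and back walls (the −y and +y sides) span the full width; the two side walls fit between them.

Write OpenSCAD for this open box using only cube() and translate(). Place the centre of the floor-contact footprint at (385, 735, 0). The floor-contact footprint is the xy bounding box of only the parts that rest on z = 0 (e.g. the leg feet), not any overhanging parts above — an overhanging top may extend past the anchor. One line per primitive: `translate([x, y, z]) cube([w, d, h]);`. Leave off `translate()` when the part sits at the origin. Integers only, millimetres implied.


translate([196, 475, 0]) cube([378, 520, 20]);
translate([196, 475, 20]) cube([378, 20, 290]);
translate([196, 975, 20]) cube([378, 20, 290]);
translate([196, 495, 20]) cube([20, 480, 290]);
translate([554, 495, 20]) cube([20, 480, 290]);


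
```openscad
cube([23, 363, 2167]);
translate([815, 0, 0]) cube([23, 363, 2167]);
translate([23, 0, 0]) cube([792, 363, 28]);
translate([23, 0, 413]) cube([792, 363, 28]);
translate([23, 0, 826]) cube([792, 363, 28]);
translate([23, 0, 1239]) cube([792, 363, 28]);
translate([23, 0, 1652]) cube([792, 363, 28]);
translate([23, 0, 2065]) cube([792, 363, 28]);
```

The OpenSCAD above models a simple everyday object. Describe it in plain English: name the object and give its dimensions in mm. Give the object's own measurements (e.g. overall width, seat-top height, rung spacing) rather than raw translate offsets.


An open bookshelf. Two side panels, each 23 mm thick, 363 mm deep and 2167 mm tall, stand 838 mm apart (outside-to-outside). Between them sit 6 shelves, each 28 mm thick and 363 mm deep, spanning the full gap between the sides. The bottom shelf rests on the floor (its underside at z = 0) and the clear gap between one shelf's top and the next shelf's underside is 385 mm.


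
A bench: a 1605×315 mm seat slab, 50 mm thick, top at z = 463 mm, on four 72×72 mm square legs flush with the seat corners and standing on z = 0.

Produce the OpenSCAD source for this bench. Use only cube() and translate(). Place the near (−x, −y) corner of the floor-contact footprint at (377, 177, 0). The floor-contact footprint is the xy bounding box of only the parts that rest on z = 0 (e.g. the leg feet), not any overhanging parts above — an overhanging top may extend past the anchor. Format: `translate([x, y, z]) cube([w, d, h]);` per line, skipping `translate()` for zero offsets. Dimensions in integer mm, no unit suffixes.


translate([377, 177, 413]) cube([1605, 315, 50]);
translate([377, 177, 0]) cube([72, 72, 413]);
translate([377, 420, 0]) cube([72, 72, 413]);
translate([1910, 177, 0]) cube([72, 72, 413]);
translate([1910, 420, 0]) cube([72, 72, 413]);


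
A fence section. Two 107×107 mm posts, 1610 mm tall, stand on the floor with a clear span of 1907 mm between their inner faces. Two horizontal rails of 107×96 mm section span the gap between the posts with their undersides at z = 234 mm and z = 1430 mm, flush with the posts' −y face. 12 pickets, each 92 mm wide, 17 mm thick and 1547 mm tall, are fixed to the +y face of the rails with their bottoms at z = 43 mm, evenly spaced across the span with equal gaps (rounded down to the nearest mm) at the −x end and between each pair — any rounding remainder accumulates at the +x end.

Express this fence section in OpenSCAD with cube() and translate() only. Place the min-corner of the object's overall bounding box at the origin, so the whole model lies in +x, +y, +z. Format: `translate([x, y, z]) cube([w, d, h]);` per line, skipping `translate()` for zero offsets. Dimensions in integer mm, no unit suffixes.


cube([107, 107, 1610]);
translate([2014, 0, 0]) cube([107, 107, 1610]);
translate([107, 0, 234]) cube([1907, 107, 96]);
translate([107, 0, 1430]) cube([1907, 107, 96]);
translate([168, 107, 43]) cube([92, 17, 1547]);
translate([321, 107, 43]) cube([92, 17, 1547]);
translate([474, 107, 43]) cube([92, 17, 1547]);
translate([627, 107, 43]) cube([92, 17, 1547]);
translate([780, 107, 43]) cube([92, 17, 1547]);
translate([933, 107, 43]) cube([92, 17, 1547]);
translate([1086, 107, 43]) cube([92, 17, 1547]);
translate([1239, 107, 43]) cube([92, 17, 1547]);
translate([1392, 107, 43]) cube([92, 17, 1547]);
translate([1545, 107, 43]) cube([92, 17, 1547]);
translate([1698, 107, 43]) cube([92, 17, 1547]);
translate([1851, 107, 43]) cube([92, 17, 1547]);


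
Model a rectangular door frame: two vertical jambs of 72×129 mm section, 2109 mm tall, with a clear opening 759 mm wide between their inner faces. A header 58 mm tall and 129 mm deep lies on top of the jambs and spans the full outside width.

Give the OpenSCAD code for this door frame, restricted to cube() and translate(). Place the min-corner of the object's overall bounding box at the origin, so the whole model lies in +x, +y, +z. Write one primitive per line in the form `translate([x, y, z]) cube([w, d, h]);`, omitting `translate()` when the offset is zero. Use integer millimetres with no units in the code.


cube([72, 129, 2109]);
translate([831, 0, 0]) cube([72, 129, 2109]);
translate([0, 0, 2109]) cube([903, 129, 58]);


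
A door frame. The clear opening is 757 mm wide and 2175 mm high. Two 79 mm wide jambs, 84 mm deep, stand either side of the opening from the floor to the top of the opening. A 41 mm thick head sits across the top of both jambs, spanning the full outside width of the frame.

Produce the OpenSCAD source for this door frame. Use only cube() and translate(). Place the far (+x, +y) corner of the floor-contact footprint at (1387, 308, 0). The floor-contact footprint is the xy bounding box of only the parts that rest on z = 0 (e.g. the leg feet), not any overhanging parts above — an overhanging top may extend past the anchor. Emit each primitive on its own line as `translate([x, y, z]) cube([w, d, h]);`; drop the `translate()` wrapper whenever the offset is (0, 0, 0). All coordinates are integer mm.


translate([472, 224, 0]) cube([79, 84, 2175]);
translate([1308, 224, 0]) cube([79, 84, 2175]);
translate([472, 224, 2175]) cube([915, 84, 41]);


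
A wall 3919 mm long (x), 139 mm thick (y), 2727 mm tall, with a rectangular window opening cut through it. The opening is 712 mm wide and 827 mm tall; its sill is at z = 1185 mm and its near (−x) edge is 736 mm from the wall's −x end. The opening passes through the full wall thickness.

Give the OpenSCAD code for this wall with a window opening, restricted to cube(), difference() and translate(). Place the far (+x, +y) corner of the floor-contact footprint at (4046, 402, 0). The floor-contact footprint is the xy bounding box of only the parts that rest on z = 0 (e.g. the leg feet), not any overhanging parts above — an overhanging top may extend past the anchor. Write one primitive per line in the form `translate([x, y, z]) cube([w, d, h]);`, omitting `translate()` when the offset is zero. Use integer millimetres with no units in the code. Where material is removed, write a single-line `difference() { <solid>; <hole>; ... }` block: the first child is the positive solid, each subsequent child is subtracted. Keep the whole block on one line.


difference() { translate([127, 263, 0]) cube([3919, 139, 2727]); translate([863, 263, 1185]) cube([712, 139, 827]); }


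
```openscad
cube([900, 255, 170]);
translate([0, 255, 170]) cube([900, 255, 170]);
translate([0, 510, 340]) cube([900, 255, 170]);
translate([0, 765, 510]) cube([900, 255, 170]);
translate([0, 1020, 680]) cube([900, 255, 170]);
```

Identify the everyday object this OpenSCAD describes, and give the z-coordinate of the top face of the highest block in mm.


A staircase. The total rise is 850 mm.

5 identical blocks, each offset up and back from the previous — a staircase. Each step is 170 mm tall and there are 5 of them, so the total rise is 5 × 170 = 850 mm.


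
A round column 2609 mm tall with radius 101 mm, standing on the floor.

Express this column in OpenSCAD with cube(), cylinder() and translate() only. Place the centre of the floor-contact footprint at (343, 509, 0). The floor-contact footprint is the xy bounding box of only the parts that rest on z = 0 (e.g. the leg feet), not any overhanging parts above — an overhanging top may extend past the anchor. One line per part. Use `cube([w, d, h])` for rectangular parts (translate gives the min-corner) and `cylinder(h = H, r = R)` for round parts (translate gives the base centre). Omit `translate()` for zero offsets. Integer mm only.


translate([343, 509, 0]) cylinder(h = 2609, r = 101);


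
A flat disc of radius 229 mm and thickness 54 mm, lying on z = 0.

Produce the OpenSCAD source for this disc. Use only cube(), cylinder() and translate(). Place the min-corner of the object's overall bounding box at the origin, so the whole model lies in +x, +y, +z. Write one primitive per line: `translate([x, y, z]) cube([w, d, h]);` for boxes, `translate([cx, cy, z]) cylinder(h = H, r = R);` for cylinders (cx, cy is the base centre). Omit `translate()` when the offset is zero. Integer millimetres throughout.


translate([229, 229, 0]) cylinder(h = 54, r = 229);


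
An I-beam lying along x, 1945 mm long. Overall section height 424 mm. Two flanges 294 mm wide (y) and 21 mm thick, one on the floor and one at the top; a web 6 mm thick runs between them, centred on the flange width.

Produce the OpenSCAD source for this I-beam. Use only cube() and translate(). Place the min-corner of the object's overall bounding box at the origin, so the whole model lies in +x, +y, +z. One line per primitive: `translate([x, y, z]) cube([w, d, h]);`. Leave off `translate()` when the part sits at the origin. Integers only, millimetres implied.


cube([1945, 294, 21]);
translate([0, 144, 21]) cube([1945, 6, 382]);
translate([0, 0, 403]) cube([1945, 294, 21]);


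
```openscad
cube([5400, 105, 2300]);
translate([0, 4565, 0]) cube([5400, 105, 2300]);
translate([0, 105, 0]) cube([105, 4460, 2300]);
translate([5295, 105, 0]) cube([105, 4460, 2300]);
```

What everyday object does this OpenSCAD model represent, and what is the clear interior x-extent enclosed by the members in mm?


A house (or room) frame. The interior width is 5190 mm.

Four 2300 mm walls enclosing a rectangle with no floor or roof — a room or house frame. Outside width is 5400 mm and wall thickness is 105 mm, so the interior width is 5400 − 2 × 105 = 5190 mm.


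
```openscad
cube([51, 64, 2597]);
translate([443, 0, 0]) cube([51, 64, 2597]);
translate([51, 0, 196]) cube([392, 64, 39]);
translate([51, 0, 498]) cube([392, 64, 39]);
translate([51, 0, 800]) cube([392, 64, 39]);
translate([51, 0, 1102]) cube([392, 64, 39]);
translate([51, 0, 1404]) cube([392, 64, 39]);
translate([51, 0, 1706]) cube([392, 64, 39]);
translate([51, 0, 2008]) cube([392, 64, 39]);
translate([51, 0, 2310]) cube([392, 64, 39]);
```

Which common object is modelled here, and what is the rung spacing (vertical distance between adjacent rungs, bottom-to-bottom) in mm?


A ladder. The rung spacing is 302 mm.

Two tall 51×64 posts with 8 short bars between them — a ladder. Adjacent rungs sit at z = 196 and z = 498, so the spacing is 498 − 196 = 302 mm.


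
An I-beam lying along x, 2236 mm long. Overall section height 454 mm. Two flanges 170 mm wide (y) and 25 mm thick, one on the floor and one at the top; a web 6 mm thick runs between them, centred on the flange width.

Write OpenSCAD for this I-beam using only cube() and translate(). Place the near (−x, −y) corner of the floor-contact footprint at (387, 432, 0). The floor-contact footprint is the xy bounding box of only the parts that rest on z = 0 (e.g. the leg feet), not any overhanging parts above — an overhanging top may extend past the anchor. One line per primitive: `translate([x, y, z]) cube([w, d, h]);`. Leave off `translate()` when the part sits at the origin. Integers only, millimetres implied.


translate([387, 432, 0]) cube([2236, 170, 25]);
translate([387, 514, 25]) cube([2236, 6, 404]);
translate([387, 432, 429]) cube([2236, 170, 25]);


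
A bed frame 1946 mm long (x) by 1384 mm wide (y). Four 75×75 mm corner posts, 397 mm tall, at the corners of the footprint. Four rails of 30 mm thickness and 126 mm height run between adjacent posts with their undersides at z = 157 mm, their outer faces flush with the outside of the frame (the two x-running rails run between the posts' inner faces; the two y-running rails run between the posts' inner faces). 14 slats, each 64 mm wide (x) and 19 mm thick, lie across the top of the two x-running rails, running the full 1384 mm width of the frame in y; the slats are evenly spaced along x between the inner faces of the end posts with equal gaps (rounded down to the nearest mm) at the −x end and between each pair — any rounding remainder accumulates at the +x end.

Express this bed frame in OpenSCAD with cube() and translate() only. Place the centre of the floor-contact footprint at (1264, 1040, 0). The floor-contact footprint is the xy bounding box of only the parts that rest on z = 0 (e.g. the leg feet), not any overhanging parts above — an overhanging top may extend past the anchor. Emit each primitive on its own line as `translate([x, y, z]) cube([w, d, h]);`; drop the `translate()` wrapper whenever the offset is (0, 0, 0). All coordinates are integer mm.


translate([291, 348, 0]) cube([75, 75, 397]);
translate([291, 1657, 0]) cube([75, 75, 397]);
translate([2162, 348, 0]) cube([75, 75, 397]);
translate([2162, 1657, 0]) cube([75, 75, 397]);
translate([366, 348, 157]) cube([1796, 30, 126]);
translate([366, 1702, 157]) cube([1796, 30, 126]);
translate([291, 423, 157]) cube([30, 1234, 126]);
translate([2207, 423, 157]) cube([30, 1234, 126]);
translate([426, 348, 283]) cube([64, 1384, 19]);
translate([550, 348, 283]) cube([64, 1384, 19]);
translate([674, 348, 283]) cube([64, 1384, 19]);
translate([798, 348, 283]) cube([64, 1384, 19]);
translate([922, 348, 283]) cube([64, 1384, 19]);
translate([1046, 348, 283]) cube([64, 1384, 19]);
translate([1170, 348, 283]) cube([64, 1384, 19]);
translate([1294, 348, 283]) cube([64, 1384, 19]);
translate([1418, 348, 283]) cube([64, 1384, 19]);
translate([1542, 348, 283]) cube([64, 1384, 19]);
translate([1666, 348, 283]) cube([64, 1384, 19]);
translate([1790, 348, 283]) cube([64, 1384, 19]);
translate([1914, 348, 283]) cube([64, 1384, 19]);
translate([2038, 348, 283]) cube([64, 1384, 19]);


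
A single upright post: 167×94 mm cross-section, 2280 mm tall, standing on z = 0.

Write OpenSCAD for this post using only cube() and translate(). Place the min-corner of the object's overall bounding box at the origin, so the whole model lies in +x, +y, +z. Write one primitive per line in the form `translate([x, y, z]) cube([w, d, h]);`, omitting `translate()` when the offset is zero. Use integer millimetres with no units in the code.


cube([167, 94, 2280]);


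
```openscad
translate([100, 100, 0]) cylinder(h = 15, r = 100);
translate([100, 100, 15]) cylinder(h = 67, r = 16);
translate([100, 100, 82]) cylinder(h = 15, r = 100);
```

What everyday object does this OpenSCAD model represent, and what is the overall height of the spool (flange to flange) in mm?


A spool. The overall height is 97 mm.

Three coaxial cylinders, large–small–large — a spool. Two 15 mm flanges and a 67 mm core give 15 + 67 + 15 = 97 mm.


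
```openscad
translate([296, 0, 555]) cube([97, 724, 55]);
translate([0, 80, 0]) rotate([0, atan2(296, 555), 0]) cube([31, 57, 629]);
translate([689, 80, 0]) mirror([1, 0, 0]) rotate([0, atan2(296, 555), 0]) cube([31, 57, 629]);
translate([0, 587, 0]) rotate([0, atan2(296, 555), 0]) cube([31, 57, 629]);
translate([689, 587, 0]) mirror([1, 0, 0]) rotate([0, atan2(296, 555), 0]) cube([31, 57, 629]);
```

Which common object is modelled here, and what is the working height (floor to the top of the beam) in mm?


A sawhorse. The overall height is 610 mm.

A beam across two mirrored pairs of raked legs — a sawhorse. The beam's underside is at z = 555 (matching the legs' vertical rise in atan2(296, 555)) and the beam is 55 mm tall, so its top is at 555 + 55 = 610 mm. The raked legs top out at the beam's underside, so that is the highest point.


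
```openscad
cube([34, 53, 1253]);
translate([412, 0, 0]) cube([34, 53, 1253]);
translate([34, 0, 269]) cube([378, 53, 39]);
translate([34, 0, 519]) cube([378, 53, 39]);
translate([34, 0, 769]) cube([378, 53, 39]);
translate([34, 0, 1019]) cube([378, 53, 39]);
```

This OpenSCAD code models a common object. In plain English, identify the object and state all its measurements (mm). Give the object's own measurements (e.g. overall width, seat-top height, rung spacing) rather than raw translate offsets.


A straight ladder. Two 34×53 mm vertical rails, 1253 mm tall, stand 446 mm apart (outside-to-outside) with their front faces coplanar on the −y side. 4 rungs, each 53 mm deep and 39 mm tall, span between the inner faces of the rails, front faces flush with the rails. The lowest rung's underside is at z = 269 mm and rungs are spaced 250 mm apart (underside to underside).


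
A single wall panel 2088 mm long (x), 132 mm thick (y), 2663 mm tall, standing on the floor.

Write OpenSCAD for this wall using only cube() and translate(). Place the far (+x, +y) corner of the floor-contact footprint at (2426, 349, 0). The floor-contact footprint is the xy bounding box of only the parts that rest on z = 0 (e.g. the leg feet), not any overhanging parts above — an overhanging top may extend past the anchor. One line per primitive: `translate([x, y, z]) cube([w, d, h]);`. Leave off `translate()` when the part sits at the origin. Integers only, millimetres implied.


translate([338, 217, 0]) cube([2088, 132, 2663]);


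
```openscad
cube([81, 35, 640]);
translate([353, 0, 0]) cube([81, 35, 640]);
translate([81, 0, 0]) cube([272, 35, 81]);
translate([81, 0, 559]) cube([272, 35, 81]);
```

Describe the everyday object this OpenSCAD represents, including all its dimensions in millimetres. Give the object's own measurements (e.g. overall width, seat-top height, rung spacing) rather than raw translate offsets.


A rectangular picture frame lying in the x–z plane (depth along y). The opening is 272 mm wide (x) by 478 mm tall (z), surrounded by a border 81 mm wide on all four sides. The frame is 35 mm deep and is made of two full-height vertical stiles with two horizontal rails fitted between them.


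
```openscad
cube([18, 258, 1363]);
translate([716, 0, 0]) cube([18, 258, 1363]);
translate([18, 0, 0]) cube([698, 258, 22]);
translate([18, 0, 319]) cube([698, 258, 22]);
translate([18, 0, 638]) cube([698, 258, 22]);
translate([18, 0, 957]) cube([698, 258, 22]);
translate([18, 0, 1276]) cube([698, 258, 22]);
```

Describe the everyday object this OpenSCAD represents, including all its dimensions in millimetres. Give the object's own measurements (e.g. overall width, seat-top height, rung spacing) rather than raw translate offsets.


An open bookshelf. Two side panels, each 18 mm thick, 258 mm deep and 1363 mm tall, stand 734 mm apart (outside-to-outside). Between them sit 5 shelves, each 22 mm thick and 258 mm deep, spanning the full gap between the sides. The bottom shelf rests on the floor (its underside at z = 0) and the clear gap between one shelf's top and the next shelf's underside is 297 mm.


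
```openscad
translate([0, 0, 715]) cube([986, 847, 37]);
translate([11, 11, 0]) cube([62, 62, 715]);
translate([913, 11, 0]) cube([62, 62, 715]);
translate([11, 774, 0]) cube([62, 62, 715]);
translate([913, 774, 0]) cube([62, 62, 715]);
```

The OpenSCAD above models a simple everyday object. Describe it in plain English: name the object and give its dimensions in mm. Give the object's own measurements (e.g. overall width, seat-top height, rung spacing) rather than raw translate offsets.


A rectangular dining table. The top is 986×847×37 mm with its upper surface at z = 752 mm. It stands on four 62×62 mm square legs, each inset 11 mm from the nearest pair of top edges, running from the floor to the underside of the top.


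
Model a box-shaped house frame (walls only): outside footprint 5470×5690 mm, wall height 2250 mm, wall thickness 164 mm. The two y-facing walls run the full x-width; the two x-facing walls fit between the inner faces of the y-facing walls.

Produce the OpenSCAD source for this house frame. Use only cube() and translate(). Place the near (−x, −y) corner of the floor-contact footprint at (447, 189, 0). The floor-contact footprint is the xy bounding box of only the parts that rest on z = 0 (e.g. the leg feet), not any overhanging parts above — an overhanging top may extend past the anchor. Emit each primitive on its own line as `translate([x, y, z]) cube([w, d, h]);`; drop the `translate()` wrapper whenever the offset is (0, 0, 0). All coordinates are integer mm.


translate([447, 189, 0]) cube([5470, 164, 2250]);
translate([447, 5715, 0]) cube([5470, 164, 2250]);
translate([447, 353, 0]) cube([164, 5362, 2250]);
translate([5753, 353, 0]) cube([164, 5362, 2250]);


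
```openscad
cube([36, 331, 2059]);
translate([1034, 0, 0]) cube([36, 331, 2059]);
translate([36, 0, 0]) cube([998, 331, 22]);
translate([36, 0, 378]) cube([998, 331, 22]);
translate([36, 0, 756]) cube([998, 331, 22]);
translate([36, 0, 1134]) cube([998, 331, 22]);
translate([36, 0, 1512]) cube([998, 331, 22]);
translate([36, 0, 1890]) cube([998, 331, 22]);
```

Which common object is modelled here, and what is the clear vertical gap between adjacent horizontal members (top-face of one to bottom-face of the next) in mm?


A bookshelf. The clear shelf gap is 356 mm.

Two tall side panels with 6 horizontal boards between them — a bookshelf. The first two shelf undersides are at z = 0 and z = 378; with shelf thickness 22, the clear gap is 378 − 0 − 22 = 356 mm.


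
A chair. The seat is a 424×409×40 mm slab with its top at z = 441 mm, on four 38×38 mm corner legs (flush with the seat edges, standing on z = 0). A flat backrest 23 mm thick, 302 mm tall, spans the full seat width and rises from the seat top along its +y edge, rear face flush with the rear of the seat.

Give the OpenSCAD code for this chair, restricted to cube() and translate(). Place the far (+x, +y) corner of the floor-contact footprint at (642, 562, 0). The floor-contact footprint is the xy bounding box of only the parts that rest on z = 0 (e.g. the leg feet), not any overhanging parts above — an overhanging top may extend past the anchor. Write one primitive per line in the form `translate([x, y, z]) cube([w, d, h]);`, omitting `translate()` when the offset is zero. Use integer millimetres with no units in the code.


translate([218, 153, 401]) cube([424, 409, 40]);
translate([218, 153, 0]) cube([38, 38, 401]);
translate([604, 153, 0]) cube([38, 38, 401]);
translate([218, 524, 0]) cube([38, 38, 401]);
translate([604, 524, 0]) cube([38, 38, 401]);
translate([218, 539, 441]) cube([424, 23, 302]);


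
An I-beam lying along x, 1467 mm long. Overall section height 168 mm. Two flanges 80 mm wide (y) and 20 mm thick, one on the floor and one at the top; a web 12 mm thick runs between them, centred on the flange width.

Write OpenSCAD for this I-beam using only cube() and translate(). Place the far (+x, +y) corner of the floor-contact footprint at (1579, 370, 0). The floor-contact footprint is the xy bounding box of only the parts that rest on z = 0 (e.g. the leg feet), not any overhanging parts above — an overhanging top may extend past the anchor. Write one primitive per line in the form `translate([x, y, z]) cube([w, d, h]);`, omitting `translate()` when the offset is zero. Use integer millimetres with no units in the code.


translate([112, 290, 0]) cube([1467, 80, 20]);
translate([112, 324, 20]) cube([1467, 12, 128]);
translate([112, 290, 148]) cube([1467, 80, 20]);


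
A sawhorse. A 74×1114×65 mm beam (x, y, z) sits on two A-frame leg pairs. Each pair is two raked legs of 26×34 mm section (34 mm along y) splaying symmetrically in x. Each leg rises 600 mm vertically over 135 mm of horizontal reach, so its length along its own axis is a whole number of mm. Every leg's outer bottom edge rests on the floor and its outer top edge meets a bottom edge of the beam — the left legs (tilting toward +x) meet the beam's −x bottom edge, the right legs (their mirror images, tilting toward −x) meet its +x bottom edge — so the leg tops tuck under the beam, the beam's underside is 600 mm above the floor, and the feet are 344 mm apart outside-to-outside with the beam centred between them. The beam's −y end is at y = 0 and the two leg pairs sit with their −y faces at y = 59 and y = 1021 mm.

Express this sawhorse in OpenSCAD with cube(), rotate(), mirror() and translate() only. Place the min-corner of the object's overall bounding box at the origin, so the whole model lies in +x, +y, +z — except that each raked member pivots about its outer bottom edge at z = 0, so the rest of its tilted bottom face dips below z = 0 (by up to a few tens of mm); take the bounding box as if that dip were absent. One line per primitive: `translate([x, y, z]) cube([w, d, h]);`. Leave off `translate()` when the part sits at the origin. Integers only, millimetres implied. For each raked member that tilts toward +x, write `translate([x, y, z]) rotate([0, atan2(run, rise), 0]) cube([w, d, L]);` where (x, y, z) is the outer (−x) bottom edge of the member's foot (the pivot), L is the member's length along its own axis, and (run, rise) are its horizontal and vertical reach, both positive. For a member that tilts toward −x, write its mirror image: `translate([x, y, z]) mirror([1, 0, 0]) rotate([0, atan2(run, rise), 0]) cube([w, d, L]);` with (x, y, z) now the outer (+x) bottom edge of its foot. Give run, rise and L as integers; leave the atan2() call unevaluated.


// leg length = √(135² + 600²) = 615
// right-leg outer foot x = 2·135 + 74 = 344
// beam min-corner = (135, 0, 600)
translate([135, 0, 600]) cube([74, 1114, 65]);
translate([0, 59, 0]) rotate([0, atan2(135, 600), 0]) cube([26, 34, 615]);
translate([344, 59, 0]) mirror([1, 0, 0]) rotate([0, atan2(135, 600), 0]) cube([26, 34, 615]);
translate([0, 1021, 0]) rotate([0, atan2(135, 600), 0]) cube([26, 34, 615]);
translate([344, 1021, 0]) mirror([1, 0, 0]) rotate([0, atan2(135, 600), 0]) cube([26, 34, 615]);


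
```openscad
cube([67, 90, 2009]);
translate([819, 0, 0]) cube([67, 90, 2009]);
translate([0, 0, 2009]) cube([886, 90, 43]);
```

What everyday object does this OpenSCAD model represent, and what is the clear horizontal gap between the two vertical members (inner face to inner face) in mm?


A door frame. The clear opening width is 752 mm.

Two 2009 mm tall posts with a header on top — a door frame. The left jamb is 67 mm wide at x = 0; the right jamb starts at x = 819. The clear opening is 819 − 67 = 752 mm.


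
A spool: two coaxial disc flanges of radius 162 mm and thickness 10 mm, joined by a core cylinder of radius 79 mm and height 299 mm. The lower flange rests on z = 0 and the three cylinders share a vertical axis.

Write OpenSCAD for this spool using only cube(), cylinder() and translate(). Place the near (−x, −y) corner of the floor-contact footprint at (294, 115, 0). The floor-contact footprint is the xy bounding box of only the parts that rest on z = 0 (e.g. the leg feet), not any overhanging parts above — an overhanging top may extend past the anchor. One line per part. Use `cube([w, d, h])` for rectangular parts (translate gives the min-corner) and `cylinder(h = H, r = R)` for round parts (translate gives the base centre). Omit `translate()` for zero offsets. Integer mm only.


translate([456, 277, 0]) cylinder(h = 10, r = 162);
translate([456, 277, 10]) cylinder(h = 299, r = 79);
translate([456, 277, 309]) cylinder(h = 10, r = 162);


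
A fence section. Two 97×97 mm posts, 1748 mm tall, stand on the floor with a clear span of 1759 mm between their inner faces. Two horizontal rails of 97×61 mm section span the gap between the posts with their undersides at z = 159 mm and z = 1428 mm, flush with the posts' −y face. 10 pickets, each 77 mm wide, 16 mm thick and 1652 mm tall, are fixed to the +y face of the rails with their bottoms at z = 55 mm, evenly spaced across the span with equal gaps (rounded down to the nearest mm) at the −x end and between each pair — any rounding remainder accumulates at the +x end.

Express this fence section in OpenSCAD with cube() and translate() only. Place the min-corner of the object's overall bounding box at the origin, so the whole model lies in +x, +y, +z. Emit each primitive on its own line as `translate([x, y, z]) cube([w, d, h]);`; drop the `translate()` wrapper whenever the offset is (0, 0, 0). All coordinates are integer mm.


cube([97, 97, 1748]);
translate([1856, 0, 0]) cube([97, 97, 1748]);
translate([97, 0, 159]) cube([1759, 97, 61]);
translate([97, 0, 1428]) cube([1759, 97, 61]);
translate([186, 97, 55]) cube([77, 16, 1652]);
translate([352, 97, 55]) cube([77, 16, 1652]);
translate([518, 97, 55]) cube([77, 16, 1652]);
translate([684, 97, 55]) cube([77, 16, 1652]);
translate([850, 97, 55]) cube([77, 16, 1652]);
translate([1016, 97, 55]) cube([77, 16, 1652]);
translate([1182, 97, 55]) cube([77, 16, 1652]);
translate([1348, 97, 55]) cube([77, 16, 1652]);
translate([1514, 97, 55]) cube([77, 16, 1652]);
translate([1680, 97, 55]) cube([77, 16, 1652]);


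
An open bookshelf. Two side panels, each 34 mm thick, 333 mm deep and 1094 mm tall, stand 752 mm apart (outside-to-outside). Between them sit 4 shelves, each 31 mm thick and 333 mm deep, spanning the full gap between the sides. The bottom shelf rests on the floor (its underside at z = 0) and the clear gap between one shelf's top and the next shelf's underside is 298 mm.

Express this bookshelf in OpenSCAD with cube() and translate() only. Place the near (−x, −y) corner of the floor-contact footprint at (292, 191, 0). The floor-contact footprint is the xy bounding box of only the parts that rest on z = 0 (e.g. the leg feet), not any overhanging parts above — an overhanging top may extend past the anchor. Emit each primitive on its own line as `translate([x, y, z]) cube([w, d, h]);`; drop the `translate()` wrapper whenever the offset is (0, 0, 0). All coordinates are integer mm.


translate([292, 191, 0]) cube([34, 333, 1094]);
translate([1010, 191, 0]) cube([34, 333, 1094]);
translate([326, 191, 0]) cube([684, 333, 31]);
translate([326, 191, 329]) cube([684, 333, 31]);
translate([326, 191, 658]) cube([684, 333, 31]);
translate([326, 191, 987]) cube([684, 333, 31]);


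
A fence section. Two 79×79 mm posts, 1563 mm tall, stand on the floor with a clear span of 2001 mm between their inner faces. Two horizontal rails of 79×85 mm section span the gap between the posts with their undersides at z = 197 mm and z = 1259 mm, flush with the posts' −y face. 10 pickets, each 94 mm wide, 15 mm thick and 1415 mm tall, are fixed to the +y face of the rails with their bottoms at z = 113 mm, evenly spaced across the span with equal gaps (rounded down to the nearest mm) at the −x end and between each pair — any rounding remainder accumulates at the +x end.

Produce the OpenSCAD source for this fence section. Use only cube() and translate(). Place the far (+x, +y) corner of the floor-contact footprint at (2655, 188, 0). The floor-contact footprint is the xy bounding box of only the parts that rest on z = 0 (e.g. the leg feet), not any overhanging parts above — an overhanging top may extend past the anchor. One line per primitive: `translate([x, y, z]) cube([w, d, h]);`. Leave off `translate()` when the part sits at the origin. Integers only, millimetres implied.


translate([496, 109, 0]) cube([79, 79, 1563]);
translate([2576, 109, 0]) cube([79, 79, 1563]);
translate([575, 109, 197]) cube([2001, 79, 85]);
translate([575, 109, 1259]) cube([2001, 79, 85]);
translate([671, 188, 113]) cube([94, 15, 1415]);
translate([861, 188, 113]) cube([94, 15, 1415]);
translate([1051, 188, 113]) cube([94, 15, 1415]);
translate([1241, 188, 113]) cube([94, 15, 1415]);
translate([1431, 188, 113]) cube([94, 15, 1415]);
translate([1621, 188, 113]) cube([94, 15, 1415]);
translate([1811, 188, 113]) cube([94, 15, 1415]);
translate([2001, 188, 113]) cube([94, 15, 1415]);
translate([2191, 188, 113]) cube([94, 15, 1415]);
translate([2381, 188, 113]) cube([94, 15, 1415]);


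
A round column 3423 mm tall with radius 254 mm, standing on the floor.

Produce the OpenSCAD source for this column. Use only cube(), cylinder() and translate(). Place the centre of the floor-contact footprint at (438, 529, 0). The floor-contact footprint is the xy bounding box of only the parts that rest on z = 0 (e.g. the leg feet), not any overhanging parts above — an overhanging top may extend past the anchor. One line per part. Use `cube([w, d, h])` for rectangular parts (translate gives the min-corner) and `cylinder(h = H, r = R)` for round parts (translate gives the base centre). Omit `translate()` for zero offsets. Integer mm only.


translate([438, 529, 0]) cylinder(h = 3423, r = 254);


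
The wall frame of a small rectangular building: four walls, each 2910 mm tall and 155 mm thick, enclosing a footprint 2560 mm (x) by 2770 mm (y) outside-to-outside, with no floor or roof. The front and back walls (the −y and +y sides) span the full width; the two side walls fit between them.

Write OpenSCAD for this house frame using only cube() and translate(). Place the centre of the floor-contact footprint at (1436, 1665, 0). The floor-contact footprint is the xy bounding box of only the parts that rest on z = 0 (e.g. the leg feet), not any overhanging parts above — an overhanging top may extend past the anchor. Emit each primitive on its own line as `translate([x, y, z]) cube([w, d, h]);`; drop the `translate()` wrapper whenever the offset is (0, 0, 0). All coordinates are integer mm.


translate([156, 280, 0]) cube([2560, 155, 2910]);
translate([156, 2895, 0]) cube([2560, 155, 2910]);
translate([156, 435, 0]) cube([155, 2460, 2910]);
translate([2561, 435, 0]) cube([155, 2460, 2910]);


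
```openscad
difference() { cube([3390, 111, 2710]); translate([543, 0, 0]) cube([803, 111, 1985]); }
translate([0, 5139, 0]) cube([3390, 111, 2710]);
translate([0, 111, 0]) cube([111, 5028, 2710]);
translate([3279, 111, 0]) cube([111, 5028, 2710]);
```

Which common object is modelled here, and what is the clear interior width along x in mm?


A single room. The interior width is 3168 mm.

Four walls enclosing a rectangle with a door in the front wall — a room. Outside width 3390 minus two 111 mm walls gives 3168 mm.


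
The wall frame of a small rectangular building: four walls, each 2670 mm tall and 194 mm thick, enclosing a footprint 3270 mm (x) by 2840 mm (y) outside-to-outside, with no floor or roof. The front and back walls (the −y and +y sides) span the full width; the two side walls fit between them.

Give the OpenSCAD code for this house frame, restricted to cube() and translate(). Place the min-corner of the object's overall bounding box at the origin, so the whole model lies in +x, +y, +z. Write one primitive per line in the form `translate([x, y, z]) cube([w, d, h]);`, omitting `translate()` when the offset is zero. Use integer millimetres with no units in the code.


cube([3270, 194, 2670]);
translate([0, 2646, 0]) cube([3270, 194, 2670]);
translate([0, 194, 0]) cube([194, 2452, 2670]);
translate([3076, 194, 0]) cube([194, 2452, 2670]);


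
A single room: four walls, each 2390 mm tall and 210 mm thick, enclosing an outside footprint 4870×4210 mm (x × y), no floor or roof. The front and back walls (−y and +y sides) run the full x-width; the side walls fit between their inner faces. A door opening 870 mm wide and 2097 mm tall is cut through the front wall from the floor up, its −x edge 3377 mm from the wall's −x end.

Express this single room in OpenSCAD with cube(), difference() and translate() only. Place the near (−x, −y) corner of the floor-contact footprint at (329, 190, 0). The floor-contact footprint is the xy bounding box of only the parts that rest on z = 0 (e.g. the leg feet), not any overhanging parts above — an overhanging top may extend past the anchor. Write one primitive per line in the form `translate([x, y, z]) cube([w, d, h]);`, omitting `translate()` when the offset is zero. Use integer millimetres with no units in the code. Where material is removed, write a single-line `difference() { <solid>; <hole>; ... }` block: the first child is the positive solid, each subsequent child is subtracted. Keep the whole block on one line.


difference() { translate([329, 190, 0]) cube([4870, 210, 2390]); translate([3706, 190, 0]) cube([870, 210, 2097]); }
translate([329, 4190, 0]) cube([4870, 210, 2390]);
translate([329, 400, 0]) cube([210, 3790, 2390]);
translate([4989, 400, 0]) cube([210, 3790, 2390]);


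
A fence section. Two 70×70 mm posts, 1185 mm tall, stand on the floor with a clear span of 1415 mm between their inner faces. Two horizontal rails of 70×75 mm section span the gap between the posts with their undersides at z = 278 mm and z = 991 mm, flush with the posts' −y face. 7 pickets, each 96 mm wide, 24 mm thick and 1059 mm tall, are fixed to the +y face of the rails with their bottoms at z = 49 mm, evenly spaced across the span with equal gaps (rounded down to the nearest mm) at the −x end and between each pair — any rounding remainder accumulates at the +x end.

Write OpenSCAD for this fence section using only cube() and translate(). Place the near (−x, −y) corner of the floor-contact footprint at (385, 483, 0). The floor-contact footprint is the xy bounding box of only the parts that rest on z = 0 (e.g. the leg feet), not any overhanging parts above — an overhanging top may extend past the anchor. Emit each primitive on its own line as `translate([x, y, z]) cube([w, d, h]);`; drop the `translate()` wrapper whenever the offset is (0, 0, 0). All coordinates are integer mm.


translate([385, 483, 0]) cube([70, 70, 1185]);
translate([1870, 483, 0]) cube([70, 70, 1185]);
translate([455, 483, 278]) cube([1415, 70, 75]);
translate([455, 483, 991]) cube([1415, 70, 75]);
translate([547, 553, 49]) cube([96, 24, 1059]);
translate([735, 553, 49]) cube([96, 24, 1059]);
translate([923, 553, 49]) cube([96, 24, 1059]);
translate([1111, 553, 49]) cube([96, 24, 1059]);
translate([1299, 553, 49]) cube([96, 24, 1059]);
translate([1487, 553, 49]) cube([96, 24, 1059]);
translate([1675, 553, 49]) cube([96, 24, 1059]);


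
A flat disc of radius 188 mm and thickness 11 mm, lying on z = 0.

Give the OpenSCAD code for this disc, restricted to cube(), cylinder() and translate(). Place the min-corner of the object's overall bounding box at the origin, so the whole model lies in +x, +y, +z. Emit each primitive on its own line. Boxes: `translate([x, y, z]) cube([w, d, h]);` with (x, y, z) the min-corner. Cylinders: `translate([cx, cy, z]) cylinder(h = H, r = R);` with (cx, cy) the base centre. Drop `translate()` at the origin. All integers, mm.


translate([188, 188, 0]) cylinder(h = 11, r = 188);
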